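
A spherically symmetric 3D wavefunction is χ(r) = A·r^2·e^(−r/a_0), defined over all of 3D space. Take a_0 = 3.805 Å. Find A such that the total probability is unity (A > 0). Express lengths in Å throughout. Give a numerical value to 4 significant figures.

A ≈ 0.001107 Å^(-7/2)

The normalization condition is ∫|χ|² 4πr² dr = 1 from 0 to ∞.
(Spherical symmetry: dV = 4πr² dr.)
Using ∫₀^∞ rⁿ e^(−αr) dr = n!/αⁿ⁺¹, the integral (without the A² prefactor) comes out to 45·π·a_0^7/2.
Hence A² = 1/[45·π·a_0^7/2].
Plugging in a_0 = 3.805 yields A = 0.0011069.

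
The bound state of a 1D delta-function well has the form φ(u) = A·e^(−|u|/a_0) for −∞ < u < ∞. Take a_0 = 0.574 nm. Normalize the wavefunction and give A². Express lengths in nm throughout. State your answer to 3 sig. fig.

Normalization requires ∫|φ|² du = 1, integrated from −∞ to ∞.
Carrying out the integral gives A² · a_0.
Setting this equal to 1 gives A² = 1/(a_0).
With a_0 = 0.574: A² = 1.742 and A = 1.320.

A^2 ≈ 1.74 nm^(-1)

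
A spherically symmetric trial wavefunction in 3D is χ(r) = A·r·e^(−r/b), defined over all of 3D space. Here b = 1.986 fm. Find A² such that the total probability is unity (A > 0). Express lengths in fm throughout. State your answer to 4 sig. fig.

A^2 ≈ 0.003434 fm^(-5)

We need A² ∫|f|² 4πr² dr = 1, taking the integral from 0 to ∞.
(Spherical symmetry: dV = 4πr² dr.)
With ∫₀^∞ r^4 e^(−αr) dr = 4!/α^5, with χ = A·r·e^(−r/b), the integral evaluates to A²·[3·π·b^5].
So A² = (3·π·b^5)^(−1).
Substituting b = 1.986 gives A² = 0.0034343, so A = 0.058603.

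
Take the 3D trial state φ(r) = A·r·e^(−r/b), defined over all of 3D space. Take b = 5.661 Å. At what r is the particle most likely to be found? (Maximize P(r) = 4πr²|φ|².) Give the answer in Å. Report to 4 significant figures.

r ≈ 11.32 Å

The maximum of P(r) = 4πr²|φ|² occurs where its derivative vanishes.
This gives r = 2·b.
With b = 5.661, the most probable radial distance is 11.322 Å.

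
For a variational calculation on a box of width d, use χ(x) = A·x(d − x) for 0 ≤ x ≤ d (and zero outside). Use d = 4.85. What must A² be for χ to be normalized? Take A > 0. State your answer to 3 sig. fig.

We need A² ∫|f|² dx = 1, taking the integral from 0 to d.
With χ = A·x(d − x), the integral evaluates to A²·[d^5/30].
Setting this equal to 1 gives A² = 1/(d^5/30).
Substituting d = 4.85 gives A² = 0.01118, so A = 0.1057.

A^2 ≈ 0.0112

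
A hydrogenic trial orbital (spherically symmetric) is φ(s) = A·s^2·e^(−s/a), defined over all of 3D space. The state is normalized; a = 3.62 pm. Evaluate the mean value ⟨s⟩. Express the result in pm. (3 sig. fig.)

The expectation value is the |φ|²-weighted average of s: ∫ s|φ|² 4πs² ds.
Recall ∫₀^∞ s^m e^(−s/β) ds = m!·β^(m+1), the ratio of the moment integral to the normalization integral gives ⟨s⟩ = 7·a/2.
Putting a = 3.62 gives 12.67.

⟨s⟩ ≈ 12.7 pm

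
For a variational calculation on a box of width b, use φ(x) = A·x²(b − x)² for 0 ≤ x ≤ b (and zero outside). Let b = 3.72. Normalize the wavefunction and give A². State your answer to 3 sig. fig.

A^2 ≈ 0.00462

The normalization condition is ∫|φ|² dx = 1 from 0 to b.
Expanding the polynomial and integrating term by term, with φ = A·x²(b − x)², the integral evaluates to A²·[b^9/630].
With b = 3.72: A² = 0.004618 and A = 0.06796.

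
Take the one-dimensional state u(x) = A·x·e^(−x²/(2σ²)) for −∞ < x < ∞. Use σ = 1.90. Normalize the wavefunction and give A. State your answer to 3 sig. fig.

A ≈ 0.406

Require ∫ |u|² dx = 1 over the whole domain.
Carrying out the integral gives A² · √(π)·σ^3/2.
Substituting σ = 1.90 gives A² = 0.1645, so A = 0.4056.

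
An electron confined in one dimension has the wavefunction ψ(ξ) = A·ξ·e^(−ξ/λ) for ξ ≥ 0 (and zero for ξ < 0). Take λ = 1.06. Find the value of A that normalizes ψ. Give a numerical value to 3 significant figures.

A ≈ 1.83

The normalization condition is ∫|ψ|² dξ = 1 from 0 to ∞.
Using ∫₀^∞ ξⁿ e^(−αξ) dξ = n!/αⁿ⁺¹, with ψ = A·ξ·e^(−ξ/λ), the integral evaluates to A²·[λ^3/4].
With λ = 1.06: A² = 3.358 and A = 1.833.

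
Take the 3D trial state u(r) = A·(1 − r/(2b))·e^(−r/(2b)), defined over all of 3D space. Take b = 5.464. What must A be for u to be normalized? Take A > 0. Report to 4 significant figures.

A ≈ 0.01562

Normalization requires ∫|u|² 4πr² dr = 1, integrated from 0 to ∞.
In 3D with spherical symmetry the volume element is 4πr² dr.
Carrying out the integral gives A² · 8·π·b^3.
Setting this equal to 1 gives A² = 1/(8·π·b^3).
Plugging in b = 5.464 yields A = 0.015618.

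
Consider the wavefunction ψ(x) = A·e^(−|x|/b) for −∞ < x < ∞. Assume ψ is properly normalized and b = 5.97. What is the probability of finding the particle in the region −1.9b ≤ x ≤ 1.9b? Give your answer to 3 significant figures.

The probability is P = ∫ |ψ|² dx over [−1.9b, 1.9b].
Since A² = 1/(b), this is the region integral divided by the full normalization integral.
Both integrals are even about x = 0, so only the x ≥ 0 halves are needed (the factors of 2 cancel). Let u = x/b; then A² and the length scale cancel, so P = ∫_{0}^{1.9} e^(-2·u) du ÷ ∫_{0}^{∞} e^(-2·u) du.
An antiderivative of e^(-2·u) is -e^(-2·u)/2; evaluating from 0 to 1.9 gives 1/2 - e^(-19/5)/2, while the full integral is 1/2.
This works out to P = 0.9776.

P ≈ 0.978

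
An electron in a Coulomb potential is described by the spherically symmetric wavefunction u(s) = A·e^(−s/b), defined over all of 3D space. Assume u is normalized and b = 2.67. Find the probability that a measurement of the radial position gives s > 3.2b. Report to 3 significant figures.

With dV = 4πs²ds, the probability is ∫|u|² dV over s > 3.2b.
Normalization gives A² = 1/(π·b^3).
In terms of t = s/b (A², 4π and the length scale all cancel between numerator and denominator), P = [∫_{3.2}^{∞} t^2·e^(-2·t) dt] / [∫_{0}^{∞} t^2·e^(-2·t) dt].
With ∫ t^2·e^(-2·t) dt = -(2·t^2 + 2·t + 1)·e^(-2·t)/4 + C, the region integral is 697·e^(-32/5)/100 and the full one is 1/4.
This evaluates to P = 0.04632.

P ≈ 0.0463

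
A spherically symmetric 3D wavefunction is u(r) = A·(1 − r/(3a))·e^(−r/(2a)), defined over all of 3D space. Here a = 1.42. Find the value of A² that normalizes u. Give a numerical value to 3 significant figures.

A^2 ≈ 0.0417

Normalization requires ∫|u|² 4πr² dr = 1, integrated from 0 to ∞.
The angular integral contributes 4π, leaving ∫₀^∞ r²|u|² dr.
With u = A·(1 − r/(3a))·e^(−r/(2a)), the integral evaluates to A²·[8·π·a^3/3].
So A² = (8·π·a^3/3)^(−1).
Substituting a = 1.42 gives A² = 0.04169, so A = 0.2042.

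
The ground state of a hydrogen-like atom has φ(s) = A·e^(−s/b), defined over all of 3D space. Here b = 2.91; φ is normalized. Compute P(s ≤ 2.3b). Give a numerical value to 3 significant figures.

P ≈ 0.837

Integrate the radial probability density 4πs²|φ|² over s ≤ 2.3b.
A² is fixed by ∫₀^∞ 4πs²|φ|² ds = 1, i.e. A² = (π·b^3)^(−1).
Let u = s/b; then A², 4π and the length scale all cancel, so P = ∫_{0}^{2.3} u^2·e^(-2·u) du ÷ ∫_{0}^{∞} u^2·e^(-2·u) du.
With ∫ u^2·e^(-2·u) du = -(2·u^2 + 2·u + 1)·e^(-2·u)/4 + C, the region integral is 1/4 - 809·e^(-23/5)/200 and the full one is 1/4.
This evaluates to P = 0.8374.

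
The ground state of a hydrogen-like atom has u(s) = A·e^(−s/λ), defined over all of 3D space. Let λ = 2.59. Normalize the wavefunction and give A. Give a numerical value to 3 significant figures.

Require ∫ |u|² 4πs² ds = 1 over the whole domain.
(Spherical symmetry: dV = 4πs² ds.)
Recall ∫₀^∞ s^m e^(−s/β) ds = m!·β^(m+1), carrying out the integral gives A² · π·λ^3.
So A² = (π·λ^3)^(−1).
Plugging in λ = 2.59 yields A = 0.1354.

A ≈ 0.135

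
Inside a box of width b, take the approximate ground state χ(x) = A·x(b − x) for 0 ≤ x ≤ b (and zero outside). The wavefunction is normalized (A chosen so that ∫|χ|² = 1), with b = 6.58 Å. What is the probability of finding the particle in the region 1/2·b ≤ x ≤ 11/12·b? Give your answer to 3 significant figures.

P = ∫_{1/2·b}^{11/12·b} |χ(x)|² dx.
Since A² = 1/(b^5/30), this is the region integral divided by the full normalization integral.
Substituting u = x/b, A² and the length scale cancel in the ratio: P = ∫_{1/2}^{11/12} u^2·(1 - u)^2 du / ∫_{0}^{1} u^2·(1 - u)^2 du.
With ∫ u^2·(1 - u)^2 du = u^3·(6·u^2 - 15·u + 10)/30 + C, the region integral is ≈ 0.016497 and the full one is 1/30.
Evaluating gives P = 0.4949.

P ≈ 0.495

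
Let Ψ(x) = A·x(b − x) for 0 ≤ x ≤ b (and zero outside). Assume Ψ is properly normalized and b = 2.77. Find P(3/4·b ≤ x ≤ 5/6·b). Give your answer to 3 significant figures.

The probability is P = ∫ |Ψ|² dx over [3/4·b, 5/6·b].
Since A² = 1/(b^5/30), this is the region integral divided by the full normalization integral.
In terms of u = x/b (A² and the length scale cancel between numerator and denominator), P = [∫_{3/4}^{5/6} u^2·(1 - u)^2 du] / [∫_{0}^{1} u^2·(1 - u)^2 du].
An antiderivative of u^2·(1 - u)^2 is u^3·(6·u^2 - 15·u + 10)/30; evaluating from 3/4 to 5/6 gives ≈ 0.0022674, while the full integral is 1/30.
The result is P = 0.06802.

P ≈ 0.0680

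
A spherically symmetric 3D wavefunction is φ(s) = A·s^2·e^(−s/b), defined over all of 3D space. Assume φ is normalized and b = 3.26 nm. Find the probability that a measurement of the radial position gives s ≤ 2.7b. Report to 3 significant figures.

P ≈ 0.298

With dV = 4πs²ds, the probability is ∫|φ|² dV over s ≤ 2.7b.
A² is fixed by ∫₀^∞ 4πs²|φ|² ds = 1, i.e. A² = (45·π·b^7/2)^(−1).
Substituting u = s/b, A², 4π and the length scale all cancel in the ratio: P = ∫_{0}^{2.7} u^6·e^(-2·u) du / ∫_{0}^{∞} u^6·e^(-2·u) du.
With ∫ u^6·e^(-2·u) du = -(4·u^6 + 12·u^5 + 30·u^4 + 60·u^3 + 90·u^2 + 90·u + 45)·e^(-2·u)/8 + C, the region integral is ≈ 1.6781 and the full one is 45/8.
This evaluates to P = 0.2983.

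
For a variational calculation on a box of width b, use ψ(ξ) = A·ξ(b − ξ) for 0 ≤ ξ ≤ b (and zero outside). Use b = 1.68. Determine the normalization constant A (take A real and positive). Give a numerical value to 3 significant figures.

Require ∫ |ψ|² dξ = 1 over the whole domain.
The integral (without the A² prefactor) comes out to b^5/30.
So A² = (b^5/30)^(−1).
Plugging in b = 1.68 yields A = 1.497.

A ≈ 1.50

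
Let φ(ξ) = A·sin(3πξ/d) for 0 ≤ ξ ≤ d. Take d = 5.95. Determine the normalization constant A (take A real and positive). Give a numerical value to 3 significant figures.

A ≈ 0.580

Require ∫ |φ|² dξ = 1 over the whole domain.
Using sin²θ = (1 − cos 2θ)/2, with φ = A·sin(3πξ/d), the integral evaluates to A²·[d/2].
Substituting d = 5.95 gives A² = 0.3361, so A = 0.5798.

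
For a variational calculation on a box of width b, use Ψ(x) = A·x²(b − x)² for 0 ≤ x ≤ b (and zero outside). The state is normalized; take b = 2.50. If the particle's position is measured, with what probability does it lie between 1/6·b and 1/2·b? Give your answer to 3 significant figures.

P = ∫_{1/6·b}^{1/2·b} |Ψ(x)|² dx.
The normalization integral ∫|Ψ|²dx over the whole domain equals b^9/630·A², and A² cancels in the ratio.
Substituting u = x/b, A² and the length scale cancel in the ratio: P = ∫_{1/6}^{1/2} u^4·(1 - u)^4 du / ∫_{0}^{1} u^4·(1 - u)^4 du.
Using ∫ u^4·(1 - u)^4 du = u^5·(70·u^4 - 315·u^3 + 540·u^2 - 420·u + 126)/630, the numerator is ≈ 0.00077944 and the denominator is 1/630.
The result is P = 0.4910.

P ≈ 0.491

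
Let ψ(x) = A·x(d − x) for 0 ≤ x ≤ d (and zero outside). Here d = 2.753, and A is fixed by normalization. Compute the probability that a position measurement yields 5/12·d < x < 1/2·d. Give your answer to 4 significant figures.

The probability is P = ∫ |ψ|² dx over [5/12·d, 1/2·d].
The normalization integral ∫|ψ|²dx over the whole domain equals d^5/30·A², and A² cancels in the ratio.
In terms of u = x/d (A² and the length scale cancel between numerator and denominator), P = [∫_{5/12}^{1/2} u^2·(1 - u)^2 du] / [∫_{0}^{1} u^2·(1 - u)^2 du].
With ∫ u^2·(1 - u)^2 du = u^3·(6·u^2 - 15·u + 10)/30 + C, the region integral is ≈ 0.00511269 and the full one is 1/30.
The result is P = 0.15338.

P ≈ 0.1534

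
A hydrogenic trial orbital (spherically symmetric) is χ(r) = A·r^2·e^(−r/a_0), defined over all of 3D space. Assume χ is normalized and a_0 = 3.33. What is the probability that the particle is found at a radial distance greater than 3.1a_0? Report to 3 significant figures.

Integrate the radial probability density 4πr²|χ|² over r > 3.1a_0.
A² is fixed by ∫₀^∞ 4πr²|χ|² dr = 1, i.e. A² = (45·π·a_0^7/2)^(−1).
In terms of u = r/a_0 (A², 4π and the length scale all cancel between numerator and denominator), P = [∫_{3.1}^{∞} u^6·e^(-2·u) du] / [∫_{0}^{∞} u^6·e^(-2·u) du].
Using ∫ u^6·e^(-2·u) du = -(4·u^6 + 12·u^5 + 30·u^4 + 60·u^3 + 90·u^2 + 90·u + 45)·e^(-2·u)/8, the numerator is ≈ 3.2299 and the denominator is 45/8.
This evaluates to P = 0.5742.

P ≈ 0.574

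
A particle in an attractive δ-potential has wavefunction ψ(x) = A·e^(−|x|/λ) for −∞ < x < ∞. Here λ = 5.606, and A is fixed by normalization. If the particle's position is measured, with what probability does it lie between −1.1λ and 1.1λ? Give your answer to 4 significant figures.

P ≈ 0.8892

P = ∫_{−1.1λ}^{1.1λ} |ψ(x)|² dx.
With A² fixed by ∫|ψ|² = 1, i.e. A² = (λ)^(−1), substitute and integrate.
Both integrals are even about x = 0, so only the x ≥ 0 halves are needed (the factors of 2 cancel). Let u = x/λ; then A² and the length scale cancel, so P = ∫_{0}^{1.1} e^(-2·u) du ÷ ∫_{0}^{∞} e^(-2·u) du.
With ∫ e^(-2·u) du = -e^(-2·u)/2 + C, the region integral is 1/2 - e^(-11/5)/2 and the full one is 1/2.
Taking the ratio, P = 0.88920.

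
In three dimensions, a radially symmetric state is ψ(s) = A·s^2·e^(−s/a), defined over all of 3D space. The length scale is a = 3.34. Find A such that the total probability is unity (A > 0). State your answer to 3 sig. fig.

Require ∫ |ψ|² 4πs² ds = 1 over the whole domain.
In 3D with spherical symmetry the volume element is 4πs² ds.
With ∫₀^∞ s^6 e^(−αs) ds = 6!/α^7, the integral (without the A² prefactor) comes out to 45·π·a^7/2.
So A² = (45·π·a^7/2)^(−1).
Plugging in a = 3.34 yields A = 0.001747.

A ≈ 0.00175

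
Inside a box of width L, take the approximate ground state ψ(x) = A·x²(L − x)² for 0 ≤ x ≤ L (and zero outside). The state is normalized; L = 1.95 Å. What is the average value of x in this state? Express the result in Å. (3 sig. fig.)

By definition ⟨x⟩ = ∫ x |ψ(x)|² dx.
Expanding the polynomial and integrating term by term, evaluating both integrals, ⟨x⟩ = L/2.
With L = 1.95, ⟨x⟩ = 0.9750.

⟨x⟩ ≈ 0.975 Å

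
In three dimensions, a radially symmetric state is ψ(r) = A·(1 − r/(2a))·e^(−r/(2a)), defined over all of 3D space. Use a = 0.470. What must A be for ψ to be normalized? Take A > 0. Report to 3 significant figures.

A ≈ 0.619

We need A² ∫|f|² 4πr² dr = 1, taking the integral from 0 to ∞.
The angular integral contributes 4π, leaving ∫₀^∞ r²|ψ|² dr.
With ∫₀^∞ r^4 e^(−αr) dr = 4!/α^5, ∫|ψ|² 4πr² dr = A²·(8·π·a^3).
Setting this equal to 1 gives A² = 1/(8·π·a^3).
With a = 0.470: A² = 0.3832 and A = 0.6191.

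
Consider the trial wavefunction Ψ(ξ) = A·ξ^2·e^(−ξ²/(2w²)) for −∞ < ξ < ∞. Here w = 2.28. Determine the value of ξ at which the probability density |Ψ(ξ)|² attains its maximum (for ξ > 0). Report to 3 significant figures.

ξ ≈ 3.22

The maximum of |Ψ(ξ)|² occurs where its derivative vanishes.
Solving yields ξ = √(2)·w.
With w = 2.28, the value of ξ > 0 at which the probability density is greatest is 3.224.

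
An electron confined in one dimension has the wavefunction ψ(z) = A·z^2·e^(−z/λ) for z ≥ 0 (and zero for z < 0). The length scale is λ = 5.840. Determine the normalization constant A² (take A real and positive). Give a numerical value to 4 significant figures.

We need A² ∫|f|² dz = 1, taking the integral from 0 to ∞.
With ψ = A·z^2·e^(−z/λ), the integral evaluates to A²·[3·λ^5/4].
So A² = (3·λ^5/4)^(−1).
Substituting λ = 5.840 gives A² = 0.00019628, so A = 0.014010.

A^2 ≈ 0.0001963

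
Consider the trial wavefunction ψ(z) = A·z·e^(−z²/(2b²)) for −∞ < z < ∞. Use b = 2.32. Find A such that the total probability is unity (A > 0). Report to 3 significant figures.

Require ∫ |ψ|² dz = 1 over the whole domain.
∫|ψ|² dz = A²·(√(π)·b^3/2).
Setting this equal to 1 gives A² = 1/(√(π)·b^3/2).
Plugging in b = 2.32 yields A = 0.3006.

A ≈ 0.301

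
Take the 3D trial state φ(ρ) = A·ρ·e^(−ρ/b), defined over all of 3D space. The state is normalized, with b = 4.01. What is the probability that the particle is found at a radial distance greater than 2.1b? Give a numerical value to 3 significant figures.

P ≈ 0.590

Integrate the radial probability density 4πρ²|φ|² over ρ > 2.1b.
Normalization gives A² = 1/(3·π·b^5).
Substituting u = ρ/b, A², 4π and the length scale all cancel in the ratio: P = ∫_{2.1}^{∞} u^4·e^(-2·u) du / ∫_{0}^{∞} u^4·e^(-2·u) du.
With ∫ u^4·e^(-2·u) du = -(u^4/2 + u^3 + 3·u^2/2 + 3·u/2 + 3/4)·e^(-2·u) + C, the region integral is ≈ 0.44237 and the full one is 3/4.
The region integral divided by the full integral gives P = 0.5898.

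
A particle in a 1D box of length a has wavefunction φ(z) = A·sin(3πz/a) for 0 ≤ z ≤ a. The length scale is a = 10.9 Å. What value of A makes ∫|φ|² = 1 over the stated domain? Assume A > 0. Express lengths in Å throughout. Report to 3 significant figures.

The normalization condition is ∫|φ|² dz = 1 from 0 to a.
With ∫₀^a sin²(nπz/a) dz = a/2, with φ = A·sin(3πz/a), the integral evaluates to A²·[a/2].
Hence A² = 1/[a/2].
With a = 10.9: A² = 0.1835 and A = 0.4284.

A ≈ 0.428 Å^(-1/2)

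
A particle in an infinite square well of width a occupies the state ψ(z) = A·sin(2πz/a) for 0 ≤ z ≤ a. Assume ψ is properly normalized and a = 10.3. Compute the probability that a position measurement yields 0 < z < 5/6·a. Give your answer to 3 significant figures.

P ≈ 0.902

The probability is P = ∫ |ψ|² dz over [0, 5/6·a].
With A² fixed by ∫|ψ|² = 1, i.e. A² = (a/2)^(−1), substitute and integrate.
Let u = z/a; then A² and the length scale cancel, so P = ∫_{0}^{5/6} sin(2·π·u)^2 du ÷ ∫_{0}^{1} sin(2·π·u)^2 du.
An antiderivative of sin(2·π·u)^2 is u/2 - sin(4·π·u)/(8·π); evaluating from 0 to 5/6 gives √(3)/(16·π) + 5/12, while the full integral is 1/2.
Taking the ratio, P = √(3)/(8·π) + 5/6.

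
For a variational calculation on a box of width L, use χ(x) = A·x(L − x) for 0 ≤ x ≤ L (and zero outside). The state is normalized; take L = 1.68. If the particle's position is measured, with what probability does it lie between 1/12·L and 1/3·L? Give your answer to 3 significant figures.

P ≈ 0.205

|χ|² is the probability density, so P = ∫_{1/12·L}^{1/3·L} |χ|² dx.
Since A² = 1/(L^5/30), this is the region integral divided by the full normalization integral.
Substituting u = x/L, A² and the length scale cancel in the ratio: P = ∫_{1/12}^{1/3} u^2·(1 - u)^2 du / ∫_{0}^{1} u^2·(1 - u)^2 du.
With ∫ u^2·(1 - u)^2 du = u^3·(6·u^2 - 15·u + 10)/30 + C, the region integral is ≈ 0.0068263 and the full one is 1/30.
This works out to P = 0.2048.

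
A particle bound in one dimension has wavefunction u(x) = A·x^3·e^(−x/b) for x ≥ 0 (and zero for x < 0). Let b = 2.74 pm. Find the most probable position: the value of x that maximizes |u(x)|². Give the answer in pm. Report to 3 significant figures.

Differentiate |u(x)|² with respect to x and set to zero.
Solving yields x = 3·b.
With b = 2.74, the most probable position is 8.220 pm.

x ≈ 8.22 pm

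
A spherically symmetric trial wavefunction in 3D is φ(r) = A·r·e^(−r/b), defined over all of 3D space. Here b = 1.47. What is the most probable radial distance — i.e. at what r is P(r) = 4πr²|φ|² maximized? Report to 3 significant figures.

The maximum of P(r) = 4πr²|φ|² occurs where its derivative vanishes.
Solving yields r = 2·b.
With b = 1.47, the most probable radial distance is 2.940.

r ≈ 2.94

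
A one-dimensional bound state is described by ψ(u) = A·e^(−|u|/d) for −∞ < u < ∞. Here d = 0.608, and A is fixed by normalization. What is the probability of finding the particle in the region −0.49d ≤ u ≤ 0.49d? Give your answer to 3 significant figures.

P = ∫_{−0.49d}^{0.49d} |ψ(u)|² du.
Since A² = 1/(d), this is the region integral divided by the full normalization integral.
Both integrals are even about u = 0, so only the u ≥ 0 halves are needed (the factors of 2 cancel). Let t = u/d; then A² and the length scale cancel, so P = ∫_{0}^{0.49} e^(-2·t) dt ÷ ∫_{0}^{∞} e^(-2·t) dt.
Using ∫ e^(-2·t) dt = -e^(-2·t)/2, the numerator is 1/2 - e^(-49/50)/2 and the denominator is 1/2.
This works out to P = 0.6247.

P ≈ 0.625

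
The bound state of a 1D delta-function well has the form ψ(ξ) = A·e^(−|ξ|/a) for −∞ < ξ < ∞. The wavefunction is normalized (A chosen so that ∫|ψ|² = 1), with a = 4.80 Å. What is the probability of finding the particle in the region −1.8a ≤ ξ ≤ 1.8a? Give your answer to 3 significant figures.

P = ∫_{−1.8a}^{1.8a} |ψ(ξ)|² dξ.
With A² fixed by ∫|ψ|² = 1, i.e. A² = (a)^(−1), substitute and integrate.
Both integrals are even about ξ = 0, so only the ξ ≥ 0 halves are needed (the factors of 2 cancel). Let u = ξ/a; then A² and the length scale cancel, so P = ∫_{0}^{1.8} e^(-2·u) du ÷ ∫_{0}^{∞} e^(-2·u) du.
With ∫ e^(-2·u) du = -e^(-2·u)/2 + C, the region integral is 1/2 - e^(-18/5)/2 and the full one is 1/2.
The result is P = 0.9727.

P ≈ 0.973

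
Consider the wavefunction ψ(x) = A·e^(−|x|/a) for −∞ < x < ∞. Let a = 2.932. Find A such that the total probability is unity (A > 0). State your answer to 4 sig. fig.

We need A² ∫|f|² dx = 1, taking the integral from −∞ to ∞.
With ∫₀^∞ x^0 e^(−αx) dx = 0!/α^1, with ψ = A·e^(−|x|/a), the integral evaluates to A²·[a].
So A² = (a)^(−1).
Substituting a = 2.932 gives A² = 0.34106, so A = 0.58401.

A ≈ 0.5840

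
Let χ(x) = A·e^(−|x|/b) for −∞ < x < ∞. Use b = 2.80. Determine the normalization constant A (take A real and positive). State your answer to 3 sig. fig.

The normalization condition is ∫|χ|² dx = 1 from −∞ to ∞.
Using ∫₀^∞ xⁿ e^(−αx) dx = n!/αⁿ⁺¹, with χ = A·e^(−|x|/b), the integral evaluates to A²·[b].
Substituting b = 2.80 gives A² = 0.3571, so A = 0.5976.

A ≈ 0.598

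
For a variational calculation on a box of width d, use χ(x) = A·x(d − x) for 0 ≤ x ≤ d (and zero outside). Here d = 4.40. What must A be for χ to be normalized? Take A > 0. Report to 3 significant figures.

A ≈ 0.135

The normalization condition is ∫|χ|² dx = 1 from 0 to d.
Expanding the polynomial and integrating term by term, ∫|χ|² dx = A²·(d^5/30).
Setting this equal to 1 gives A² = 1/(d^5/30).
Plugging in d = 4.40 yields A = 0.1349.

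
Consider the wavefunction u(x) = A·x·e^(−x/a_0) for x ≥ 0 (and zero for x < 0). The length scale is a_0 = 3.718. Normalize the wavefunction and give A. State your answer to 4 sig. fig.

Normalization requires ∫|u|² dx = 1, integrated from 0 to ∞.
With ∫₀^∞ x^2 e^(−αx) dx = 2!/α^3, carrying out the integral gives A² · a_0^3/4.
Hence A² = 1/[a_0^3/4].
With a_0 = 3.718: A² = 0.077827 and A = 0.27898.

A ≈ 0.2790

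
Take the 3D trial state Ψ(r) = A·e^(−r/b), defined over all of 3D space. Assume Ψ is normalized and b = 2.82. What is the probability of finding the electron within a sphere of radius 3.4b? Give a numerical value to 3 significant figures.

With dV = 4πr²dr, the probability is ∫|Ψ|² dV over r ≤ 3.4b.
A² is fixed by ∫₀^∞ 4πr²|Ψ|² dr = 1, i.e. A² = (π·b^3)^(−1).
In terms of u = r/b (A², 4π and the length scale all cancel between numerator and denominator), P = [∫_{0}^{3.4} u^2·e^(-2·u) du] / [∫_{0}^{∞} u^2·e^(-2·u) du].
With ∫ u^2·e^(-2·u) du = -(2·u^2 + 2·u + 1)·e^(-2·u)/4 + C, the region integral is 1/4 - 773·e^(-34/5)/100 and the full one is 1/4.
This evaluates to P = 0.9656.

P ≈ 0.966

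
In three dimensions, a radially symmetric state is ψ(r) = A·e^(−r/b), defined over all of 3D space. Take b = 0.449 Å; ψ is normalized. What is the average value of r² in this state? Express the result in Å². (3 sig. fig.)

⟨r^2⟩ ≈ 0.605 Å^2

By definition ⟨r²⟩ = ∫ r^2 |ψ(r)|² 4πr² dr.
The ratio of the moment integral to the normalization integral gives ⟨r²⟩ = 3·b^2.
Putting b = 0.449 gives 0.6048.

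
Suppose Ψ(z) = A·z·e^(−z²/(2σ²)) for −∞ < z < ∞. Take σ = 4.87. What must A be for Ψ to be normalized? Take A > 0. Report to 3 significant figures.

A ≈ 0.0988

We need A² ∫|f|² dz = 1, taking the integral from −∞ to ∞.
Carrying out the integral gives A² · √(π)·σ^3/2.
Hence A² = 1/[√(π)·σ^3/2].
With σ = 4.87: A² = 0.009769 and A = 0.09884.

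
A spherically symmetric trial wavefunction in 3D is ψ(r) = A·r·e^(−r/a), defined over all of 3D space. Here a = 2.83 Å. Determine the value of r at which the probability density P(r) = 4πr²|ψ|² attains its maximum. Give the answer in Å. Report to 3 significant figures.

r ≈ 5.66 Å

Differentiate P(r) = 4πr²|ψ|² with respect to r and set to zero.
This gives r = 2·a.
With a = 2.83, the most probable radial distance is 5.660 Å.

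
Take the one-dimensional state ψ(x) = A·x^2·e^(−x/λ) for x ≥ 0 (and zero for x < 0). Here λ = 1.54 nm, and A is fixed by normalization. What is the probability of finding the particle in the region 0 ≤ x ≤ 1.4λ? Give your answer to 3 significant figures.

P ≈ 0.152

|ψ|² is the probability density, so P = ∫_{0}^{1.4λ} |ψ|² dx.
Since A² = 1/(3·λ^5/4), this is the region integral divided by the full normalization integral.
Let u = x/λ; then A² and the length scale cancel, so P = ∫_{0}^{1.4} u^4·e^(-2·u) du ÷ ∫_{0}^{∞} u^4·e^(-2·u) du.
With ∫ u^4·e^(-2·u) du = -(u^4/2 + u^3 + 3·u^2/2 + 3·u/2 + 3/4)·e^(-2·u) + C, the region integral is ≈ 0.11424 and the full one is 3/4.
This works out to P = 0.1523.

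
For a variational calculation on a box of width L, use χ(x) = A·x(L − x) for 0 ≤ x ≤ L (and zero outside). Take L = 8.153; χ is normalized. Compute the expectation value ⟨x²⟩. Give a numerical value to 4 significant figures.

⟨x^2⟩ ≈ 18.99

By definition ⟨x²⟩ = ∫ x^2 |χ(x)|² dx.
Expanding the polynomial and integrating term by term, evaluating both integrals, ⟨x²⟩ = 2·L^2/7.
With L = 8.153, ⟨x^2⟩ = 18.992.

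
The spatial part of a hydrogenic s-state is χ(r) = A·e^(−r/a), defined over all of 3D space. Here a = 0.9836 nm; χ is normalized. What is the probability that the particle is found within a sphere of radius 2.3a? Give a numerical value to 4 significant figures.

With dV = 4πr²dr, the probability is ∫|χ|² dV over r ≤ 2.3a.
Normalization gives A² = 1/(π·a^3).
Let u = r/a; then A², 4π and the length scale all cancel, so P = ∫_{0}^{2.3} u^2·e^(-2·u) du ÷ ∫_{0}^{∞} u^2·e^(-2·u) du.
An antiderivative of u^2·e^(-2·u) is -(2·u^2 + 2·u + 1)·e^(-2·u)/4; evaluating from 0 to 2.3 gives 1/4 - 809·e^(-23/5)/200, while the full integral is 1/4.
Taking the ratio yields P = 0.83736.

P ≈ 0.8374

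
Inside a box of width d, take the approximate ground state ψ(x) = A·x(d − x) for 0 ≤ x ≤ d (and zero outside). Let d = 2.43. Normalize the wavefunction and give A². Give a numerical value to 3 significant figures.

The normalization condition is ∫|ψ|² dx = 1 from 0 to d.
With ψ = A·x(d − x), the integral evaluates to A²·[d^5/30].
Hence A² = 1/[d^5/30].
Plugging in d = 2.43 yields A = 0.5950.

A^2 ≈ 0.354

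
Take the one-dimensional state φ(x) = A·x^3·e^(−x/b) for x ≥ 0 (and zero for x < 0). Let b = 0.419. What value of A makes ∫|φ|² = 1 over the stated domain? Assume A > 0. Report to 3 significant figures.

We need A² ∫|f|² dx = 1, taking the integral from 0 to ∞.
Using ∫₀^∞ xⁿ e^(−αx) dx = n!/αⁿ⁺¹, with φ = A·x^3·e^(−x/b), the integral evaluates to A²·[45·b^7/8].
Setting this equal to 1 gives A² = 1/(45·b^7/8).
With b = 0.419: A² = 78.41 and A = 8.855.

A ≈ 8.86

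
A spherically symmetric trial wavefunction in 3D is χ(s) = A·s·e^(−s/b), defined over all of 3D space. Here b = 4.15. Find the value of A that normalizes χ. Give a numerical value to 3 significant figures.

A ≈ 0.00928

The normalization condition is ∫|χ|² 4πs² ds = 1 from 0 to ∞.
In 3D with spherical symmetry the volume element is 4πs² ds.
The integral (without the A² prefactor) comes out to 3·π·b^5.
Plugging in b = 4.15 yields A = 0.009284.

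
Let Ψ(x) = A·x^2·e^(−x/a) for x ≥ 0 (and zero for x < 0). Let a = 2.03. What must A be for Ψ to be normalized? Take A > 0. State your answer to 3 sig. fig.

A ≈ 0.197

We need A² ∫|f|² dx = 1, taking the integral from 0 to ∞.
With ∫₀^∞ x^4 e^(−αx) dx = 4!/α^5, the integral (without the A² prefactor) comes out to 3·a^5/4.
Hence A² = 1/[3·a^5/4].
Plugging in a = 2.03 yields A = 0.1967.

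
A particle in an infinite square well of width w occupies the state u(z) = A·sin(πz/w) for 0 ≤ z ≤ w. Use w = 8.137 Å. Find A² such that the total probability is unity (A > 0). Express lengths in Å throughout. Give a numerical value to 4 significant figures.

Require ∫ |u|² dz = 1 over the whole domain.
With ∫₀^w sin²(nπz/w) dz = w/2, with u = A·sin(πz/w), the integral evaluates to A²·[w/2].
With w = 8.137: A² = 0.24579 and A = 0.49577.

A^2 ≈ 0.2458 Å^(-1)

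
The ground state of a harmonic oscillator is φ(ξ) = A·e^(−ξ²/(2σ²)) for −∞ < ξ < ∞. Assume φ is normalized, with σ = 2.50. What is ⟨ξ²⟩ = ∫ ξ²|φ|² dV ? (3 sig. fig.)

⟨ξ^2⟩ ≈ 3.13

By definition ⟨ξ²⟩ = ∫ ξ^2 |φ(ξ)|² dξ.
Differentiating ∫e^(−αξ²) dξ = √(π/α) under α to get the higher moments, the ratio of the moment integral to the normalization integral gives ⟨ξ²⟩ = σ^2/2.
Putting σ = 2.50 gives 3.125.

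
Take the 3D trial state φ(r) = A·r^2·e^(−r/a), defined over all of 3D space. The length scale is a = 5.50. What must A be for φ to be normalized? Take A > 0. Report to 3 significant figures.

A ≈ 0.000305

Require ∫ |φ|² 4πr² dr = 1 over the whole domain.
(Spherical symmetry: dV = 4πr² dr.)
With φ = A·r^2·e^(−r/a), the integral evaluates to A²·[45·π·a^7/2].
Hence A² = 1/[45·π·a^7/2].
Plugging in a = 5.50 yields A = 0.0003048.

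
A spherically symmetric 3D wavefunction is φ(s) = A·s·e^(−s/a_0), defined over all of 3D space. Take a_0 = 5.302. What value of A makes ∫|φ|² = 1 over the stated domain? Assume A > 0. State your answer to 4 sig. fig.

A ≈ 0.005032

Normalization requires ∫|φ|² 4πs² ds = 1, integrated from 0 to ∞.
Recall ∫₀^∞ s^m e^(−s/β) ds = m!·β^(m+1), carrying out the integral gives A² · 3·π·a_0^5.
So A² = (3·π·a_0^5)^(−1).
Plugging in a_0 = 5.302 yields A = 0.0050323.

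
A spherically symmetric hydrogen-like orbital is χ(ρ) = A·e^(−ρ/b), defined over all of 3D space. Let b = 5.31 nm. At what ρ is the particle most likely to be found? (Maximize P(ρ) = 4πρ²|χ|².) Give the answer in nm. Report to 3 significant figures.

Set d/dρ [P(ρ) = 4πρ²|χ|²] = 0 and solve for ρ > 0.
This gives ρ = b.
With b = 5.31, the most probable radial distance is 5.310 nm.

ρ ≈ 5.31 nm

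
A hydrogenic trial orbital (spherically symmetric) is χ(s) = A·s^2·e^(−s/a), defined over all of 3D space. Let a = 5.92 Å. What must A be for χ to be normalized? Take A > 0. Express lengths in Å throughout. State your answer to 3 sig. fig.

A ≈ 0.000236 Å^(-7/2)

Normalization requires ∫|χ|² 4πs² ds = 1, integrated from 0 to ∞.
With χ = A·s^2·e^(−s/a), the integral evaluates to A²·[45·π·a^7/2].
Substituting a = 5.92 gives A² = 5.552E-8, so A = 0.0002356.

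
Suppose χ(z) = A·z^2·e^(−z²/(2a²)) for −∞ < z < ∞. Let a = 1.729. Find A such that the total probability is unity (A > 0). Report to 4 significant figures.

Normalization requires ∫|χ|² dz = 1, integrated from −∞ to ∞.
Carrying out the integral gives A² · 3·√(π)·a^5/4.
Setting this equal to 1 gives A² = 1/(3·√(π)·a^5/4).
With a = 1.729: A² = 0.048684 and A = 0.22065.

A ≈ 0.2206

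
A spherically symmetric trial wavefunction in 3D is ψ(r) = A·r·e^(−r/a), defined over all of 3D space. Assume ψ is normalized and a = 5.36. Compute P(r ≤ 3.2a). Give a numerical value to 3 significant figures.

P ≈ 0.765

P = ∫ |ψ|² 4πr² dr over r ≤ 3.2a.
A² is fixed by ∫₀^∞ 4πr²|ψ|² dr = 1, i.e. A² = (3·π·a^5)^(−1).
Substituting u = r/a, A², 4π and the length scale all cancel in the ratio: P = ∫_{0}^{3.2} u^4·e^(-2·u) du / ∫_{0}^{∞} u^4·e^(-2·u) du.
With ∫ u^4·e^(-2·u) du = -(u^4/2 + u^3 + 3·u^2/2 + 3·u/2 + 3/4)·e^(-2·u) + C, the region integral is ≈ 0.57370 and the full one is 3/4.
Taking the ratio yields P = 0.7649.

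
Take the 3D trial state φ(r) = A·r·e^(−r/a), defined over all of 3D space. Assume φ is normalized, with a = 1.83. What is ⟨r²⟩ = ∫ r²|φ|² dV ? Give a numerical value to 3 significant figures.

⟨r^2⟩ ≈ 25.1

⟨r²⟩ = ∫ r^2 |φ|² 4πr² dr over the full domain.
Evaluating both integrals, ⟨r²⟩ = 15·a^2/2.
With a = 1.83, ⟨r^2⟩ = 25.12.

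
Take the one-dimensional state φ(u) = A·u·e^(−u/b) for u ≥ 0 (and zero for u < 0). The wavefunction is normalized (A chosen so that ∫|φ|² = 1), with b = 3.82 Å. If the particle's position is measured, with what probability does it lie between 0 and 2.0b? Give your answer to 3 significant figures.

|φ|² is the probability density, so P = ∫_{0}^{2.0b} |φ|² du.
With A² fixed by ∫|φ|² = 1, i.e. A² = (b^3/4)^(−1), substitute and integrate.
Let t = u/b; then A² and the length scale cancel, so P = ∫_{0}^{2.0} t^2·e^(-2·t) dt ÷ ∫_{0}^{∞} t^2·e^(-2·t) dt.
Using ∫ t^2·e^(-2·t) dt = -(2·t^2 + 2·t + 1)·e^(-2·t)/4, the numerator is 1/4 - 13·e^(-4)/4 and the denominator is 1/4.
This works out to P = 0.7619.

P ≈ 0.762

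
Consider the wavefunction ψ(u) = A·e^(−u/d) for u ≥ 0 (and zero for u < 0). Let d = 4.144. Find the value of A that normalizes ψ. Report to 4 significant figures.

A ≈ 0.6947

We need A² ∫|f|² du = 1, taking the integral from 0 to ∞.
∫|ψ|² du = A²·(d/2).
Hence A² = 1/[d/2].
With d = 4.144: A² = 0.48263 and A = 0.69471.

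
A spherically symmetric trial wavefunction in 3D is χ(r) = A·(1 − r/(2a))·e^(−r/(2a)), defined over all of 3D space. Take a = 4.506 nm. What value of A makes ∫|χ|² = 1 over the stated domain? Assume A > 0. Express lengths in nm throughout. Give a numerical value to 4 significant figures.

The normalization condition is ∫|χ|² 4πr² dr = 1 from 0 to ∞.
The angular integral contributes 4π, leaving ∫₀^∞ r²|χ|² dr.
With ∫₀^∞ r^4 e^(−αr) dr = 4!/α^5, the integral (without the A² prefactor) comes out to 8·π·a^3.
Plugging in a = 4.506 yields A = 0.020854.

A ≈ 0.02085 nm^(-3/2)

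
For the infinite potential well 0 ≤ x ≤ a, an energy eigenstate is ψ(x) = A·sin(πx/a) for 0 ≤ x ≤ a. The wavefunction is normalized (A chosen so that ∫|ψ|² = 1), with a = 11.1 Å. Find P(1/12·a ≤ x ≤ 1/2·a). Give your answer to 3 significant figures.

P = ∫_{1/12·a}^{1/2·a} |ψ(x)|² dx.
The normalization integral ∫|ψ|²dx over the whole domain equals a/2·A², and A² cancels in the ratio.
In terms of u = x/a (A² and the length scale cancel between numerator and denominator), P = [∫_{1/12}^{1/2} sin(π·u)^2 du] / [∫_{0}^{1} sin(π·u)^2 du].
Using ∫ sin(π·u)^2 du = u/2 - sin(2·π·u)/(4·π), the numerator is 1/(8·π) + 5/24 and the denominator is 1/2.
This works out to P = (3 + 5·π)/(12·π).

P ≈ 0.496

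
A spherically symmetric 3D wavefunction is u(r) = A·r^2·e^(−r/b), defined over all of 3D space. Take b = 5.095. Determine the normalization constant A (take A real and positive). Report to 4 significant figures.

A ≈ 0.0003984

Require ∫ |u|² 4πr² dr = 1 over the whole domain.
In 3D with spherical symmetry the volume element is 4πr² dr.
∫|u|² 4πr² dr = A²·(45·π·b^7/2).
Hence A² = 1/[45·π·b^7/2].
Plugging in b = 5.095 yields A = 0.00039841.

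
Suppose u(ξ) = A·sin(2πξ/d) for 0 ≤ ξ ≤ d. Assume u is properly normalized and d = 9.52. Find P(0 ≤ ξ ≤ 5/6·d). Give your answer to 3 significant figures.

P ≈ 0.902

|u|² is the probability density, so P = ∫_{0}^{5/6·d} |u|² dξ.
The normalization integral ∫|u|²dξ over the whole domain equals d/2·A², and A² cancels in the ratio.
In terms of t = ξ/d (A² and the length scale cancel between numerator and denominator), P = [∫_{0}^{5/6} sin(2·π·t)^2 dt] / [∫_{0}^{1} sin(2·π·t)^2 dt].
With ∫ sin(2·π·t)^2 dt = t/2 - sin(4·π·t)/(8·π) + C, the region integral is √(3)/(16·π) + 5/12 and the full one is 1/2.
This works out to P = √(3)/(8·π) + 5/6.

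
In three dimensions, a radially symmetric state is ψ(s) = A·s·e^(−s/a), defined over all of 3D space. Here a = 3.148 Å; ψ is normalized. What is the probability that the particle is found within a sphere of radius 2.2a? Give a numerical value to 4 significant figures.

With dV = 4πs²ds, the probability is ∫|ψ|² dV over s ≤ 2.2a.
Normalization gives A² = 1/(3·π·a^5).
Substituting u = s/a, A², 4π and the length scale all cancel in the ratio: P = ∫_{0}^{2.2} u^4·e^(-2·u) du / ∫_{0}^{∞} u^4·e^(-2·u) du.
An antiderivative of u^4·e^(-2·u) is -(u^4/2 + u^3 + 3·u^2/2 + 3·u/2 + 3/4)·e^(-2·u); evaluating from 0 to 2.2 gives ≈ 0.336612, while the full integral is 3/4.
The region integral divided by the full integral gives P = 0.44882.

P ≈ 0.4488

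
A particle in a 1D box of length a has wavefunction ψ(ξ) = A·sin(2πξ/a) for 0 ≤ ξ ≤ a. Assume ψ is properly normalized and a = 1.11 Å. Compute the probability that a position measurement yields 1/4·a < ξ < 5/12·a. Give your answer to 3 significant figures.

|ψ|² is the probability density, so P = ∫_{1/4·a}^{5/12·a} |ψ|² dξ.
Since A² = 1/(a/2), this is the region integral divided by the full normalization integral.
Substituting u = ξ/a, A² and the length scale cancel in the ratio: P = ∫_{1/4}^{5/12} sin(2·π·u)^2 du / ∫_{0}^{1} sin(2·π·u)^2 du.
With ∫ sin(2·π·u)^2 du = u/2 - sin(4·π·u)/(8·π) + C, the region integral is √(3)/(16·π) + 1/12 and the full one is 1/2.
Taking the ratio, P = (√(3)/8 + π/6)/π.

P ≈ 0.236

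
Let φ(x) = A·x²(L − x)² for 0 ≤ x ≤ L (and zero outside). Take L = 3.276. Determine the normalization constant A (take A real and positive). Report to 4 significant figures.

Normalization requires ∫|φ|² dx = 1, integrated from 0 to L.
Expanding the polynomial and integrating term by term, the integral (without the A² prefactor) comes out to L^9/630.
Hence A² = 1/[L^9/630].
With L = 3.276: A² = 0.014496 and A = 0.12040.

A ≈ 0.1204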